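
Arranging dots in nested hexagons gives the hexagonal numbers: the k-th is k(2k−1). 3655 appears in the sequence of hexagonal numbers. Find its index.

43

Set n(2n−1) = 3655, giving 2n² − n − 3655 = 0.
The discriminant is 1 + 8·3655 = 29241, and √29241 = 171.
So n = (1 + 171) / 4 = 172/4 = 43.
Check: 43·(2·43 − 1) = 3655. ✓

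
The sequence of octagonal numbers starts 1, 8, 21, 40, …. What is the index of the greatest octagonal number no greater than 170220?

Solve n(3n−2) ≤ 170220 for integer n.
n = 238 gives 169456 ≤ 170220, while n = 239 gives 170885 > 170220; so the answer is index 238.

238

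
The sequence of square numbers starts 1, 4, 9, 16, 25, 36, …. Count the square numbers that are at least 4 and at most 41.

The n-th square number is n².
Smallest index with value ≥ 4: n = 2 (giving 4).
Largest index with value ≤ 41: n = 6 (giving 36).
Indices 2 through 6: 5 terms.

5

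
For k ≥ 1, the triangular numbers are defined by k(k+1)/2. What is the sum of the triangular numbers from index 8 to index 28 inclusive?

3976

Σ i(i+1)/2 = (Σi² + Σi) / 2 over i = 8..28.
Σi = 406 − 28 = 378 and Σi² = 7714 − 140 = 7574.
(1·7574 + 1·378) / 2 = 7952/2 = 3976.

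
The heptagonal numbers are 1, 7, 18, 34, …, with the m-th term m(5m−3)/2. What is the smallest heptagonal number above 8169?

Solve n(5n−3)/2 > 8169 for integer n.
The largest n with value ≤ 8169 is 57 (since 8037 ≤ 8169 < 8323), so the first above is n = 58, value 8323.

8323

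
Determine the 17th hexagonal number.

561

17·(2·17 − 1) = 17·33 = 561.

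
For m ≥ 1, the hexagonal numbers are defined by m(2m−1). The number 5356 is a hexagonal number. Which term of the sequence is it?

Set n(2n−1) = 5356, giving 2n² − n − 5356 = 0.
So n = (1 + 207) / 4 = 208/4 = 52.

52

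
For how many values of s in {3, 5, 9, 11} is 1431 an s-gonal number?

s = 3: P(3, 53) = 1431. ✓
s = 5: P(5, 31) = 1426 and P(5, 32) = 1520; 1431 is not s-gonal.
s = 9: P(9, 20) = 1350 and P(9, 21) = 1491; 1431 is not s-gonal.
s = 11: P(11, 18) = 1395 and P(11, 19) = 1558; 1431 is not s-gonal.
Hits: s ∈ {3} → 1.

1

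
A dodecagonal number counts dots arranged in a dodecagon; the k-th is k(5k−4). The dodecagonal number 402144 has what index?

284

Set n(5n−4) = 402144, giving 5n² − 4n − 402144 = 0.
The discriminant is 16 + 20·402144 = 8042896, and √8042896 = 2836.
So n = (4 + 2836) / 10 = 2840/10 = 284.
Check: 284·(5·284 − 4) = 402144. ✓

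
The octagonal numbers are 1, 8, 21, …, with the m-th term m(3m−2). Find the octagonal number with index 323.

312341

The 323rd octagonal number is n(3n−2) with n = 323.
323·(3·323 − 2) = 323·967 = 312341.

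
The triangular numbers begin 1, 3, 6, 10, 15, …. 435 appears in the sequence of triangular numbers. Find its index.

Set n(n+1)/2 = 435, giving n² + n − 870 = 0.
So n = (-1 + 59) / 2 = 58/2 = 29.

29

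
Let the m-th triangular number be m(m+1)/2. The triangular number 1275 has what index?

Set n(n+1)/2 = 1275, giving n² + n − 2550 = 0.
So n = (-1 + 101) / 2 = 100/2 = 50.
Check: 50·51/2 = 1275. ✓

50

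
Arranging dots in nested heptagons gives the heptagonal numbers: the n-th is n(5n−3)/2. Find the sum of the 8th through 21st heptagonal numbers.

Σ i(5i−3)/2 = (5Σi² − 3Σi) / 2 over i = 8..21.
Σi = 231 − 28 = 203 and Σi² = 3311 − 140 = 3171.
(5·3171 − 3·203) / 2 = 15246/2 = 7623.

7623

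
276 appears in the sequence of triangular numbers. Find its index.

23

Set n(n+1)/2 = 276, giving n² + n − 552 = 0.
So n = (-1 + 47) / 2 = 46/2 = 23.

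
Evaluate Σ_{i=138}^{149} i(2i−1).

492778

Σ i(2i−1) = 2Σi² − Σi over i = 138..149.
Σi = 11175 − 9453 = 1722 and Σi² = 1113775 − 866525 = 247250.
2·247250 − 1·1722 = 492778.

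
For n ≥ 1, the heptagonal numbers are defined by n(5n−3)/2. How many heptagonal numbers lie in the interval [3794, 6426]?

12

The n-th heptagonal number is n(5n−3)/2.
Smallest index with value ≥ 3794: n = 40 (giving 3940).
Largest index with value ≤ 6426: n = 51 (giving 6426).
Indices 40 through 51: 12 terms.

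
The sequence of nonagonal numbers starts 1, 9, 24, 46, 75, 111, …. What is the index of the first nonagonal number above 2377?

27

Solve n(7n−5)/2 > 2377 for integer n.
The largest n with value ≤ 2377 is 26 (since 2301 ≤ 2377 < 2484), so the first above is n = 27, value 2484.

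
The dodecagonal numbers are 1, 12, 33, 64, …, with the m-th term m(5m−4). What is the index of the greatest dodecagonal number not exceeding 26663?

73

Solve n(5n−4) ≤ 26663 for integer n.
n = 73 gives 26353 ≤ 26663, while n = 74 gives 27084 > 26663; so the answer is index 73.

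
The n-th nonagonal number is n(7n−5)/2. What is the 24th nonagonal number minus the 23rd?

Consecutive nonagonal numbers differ by 7n − 6: here 7·24 − 6 = 162.

162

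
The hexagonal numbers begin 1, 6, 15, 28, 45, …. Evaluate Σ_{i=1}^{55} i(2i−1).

Σ i(2i−1) = 2Σi² − Σi over i = 1..55.
Σi = 1540 and Σi² = 56980.
2·56980 − 1·1540 = 112420.

112420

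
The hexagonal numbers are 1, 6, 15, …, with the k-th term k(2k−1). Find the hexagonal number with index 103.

21115

The 103rd hexagonal number is n(2n−1) with n = 103.
103·(2·103 − 1) = 103·205 = 21115.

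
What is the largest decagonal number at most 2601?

2425

Solve n(4n−3) ≤ 2601 for integer n.
n = 25 gives 2425 ≤ 2601, while n = 26 gives 2626 > 2601; so the answer is 2425.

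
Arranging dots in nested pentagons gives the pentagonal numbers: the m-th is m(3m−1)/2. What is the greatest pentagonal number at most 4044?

Solve n(3n−1)/2 ≤ 4044 for integer n.
n = 52 gives 4030 ≤ 4044, while n = 53 gives 4187 > 4044; so the answer is 4030.

4030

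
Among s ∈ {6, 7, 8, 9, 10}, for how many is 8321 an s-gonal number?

1

s = 6: P(6, 64) = 8128 and P(6, 65) = 8385; 8321 is not s-gonal.
s = 7: P(7, 57) = 8037 and P(7, 58) = 8323; 8321 is not s-gonal.
s = 8: P(8, 53) = 8321. ✓
s = 9: P(9, 49) = 8281 and P(9, 50) = 8625; 8321 is not s-gonal.
s = 10: P(10, 45) = 7965 and P(10, 46) = 8326; 8321 is not s-gonal.
Hits: s ∈ {8} → 1.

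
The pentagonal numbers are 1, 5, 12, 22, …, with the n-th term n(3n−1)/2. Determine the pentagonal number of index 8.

The 8th pentagonal number is n(3n−1)/2 with n = 8.
8·(3·8 − 1)/2 = 8·23/2 = 92.

92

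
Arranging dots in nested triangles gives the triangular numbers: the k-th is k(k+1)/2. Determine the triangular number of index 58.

1711

The 58th triangular number is n(n+1)/2 with n = 58.
58·59/2 = 3422/2 = 1711.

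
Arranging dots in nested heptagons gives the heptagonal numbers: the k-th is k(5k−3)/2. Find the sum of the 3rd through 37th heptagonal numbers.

Σ i(5i−3)/2 = (5Σi² − 3Σi) / 2 over i = 3..37.
Σi = 703 − 3 = 700 and Σi² = 17575 − 5 = 17570.
(5·17570 − 3·700) / 2 = 85750/2 = 42875.

42875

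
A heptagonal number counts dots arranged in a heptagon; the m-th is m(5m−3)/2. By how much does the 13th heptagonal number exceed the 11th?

117

13·(5·13 − 3)/2 = 403 and 11·(5·11 − 3)/2 = 286.
Difference: 403 − 286 = 117.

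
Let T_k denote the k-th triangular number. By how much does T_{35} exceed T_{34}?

Consecutive triangular numbers differ by n: T_{35} − T_{34} = 35.

35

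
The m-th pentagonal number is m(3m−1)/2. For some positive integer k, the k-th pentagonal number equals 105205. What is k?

265

Set n(3n−1)/2 = 105205, giving 3n² − n − 210410 = 0.
So n = (1 + 1589) / 6 = 1590/6 = 265.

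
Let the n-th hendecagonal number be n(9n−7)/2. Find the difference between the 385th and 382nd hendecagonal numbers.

385·(9·385 − 7)/2 = 665665 and 382·(9·382 − 7)/2 = 655321.
Difference: 665665 − 655321 = 10344.

10344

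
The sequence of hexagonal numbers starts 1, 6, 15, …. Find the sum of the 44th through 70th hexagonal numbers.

Σ i(2i−1) = 2Σi² − Σi over i = 44..70.
Σi = 2485 − 946 = 1539 and Σi² = 116795 − 27434 = 89361.
2·89361 − 1·1539 = 177183.

177183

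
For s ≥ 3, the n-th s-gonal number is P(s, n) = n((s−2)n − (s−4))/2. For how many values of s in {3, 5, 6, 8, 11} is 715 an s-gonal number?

s = 3: P(3, 37) = 703 and P(3, 38) = 741; 715 is not s-gonal.
s = 5: P(5, 22) = 715. ✓
s = 6: P(6, 19) = 703 and P(6, 20) = 780; 715 is not s-gonal.
s = 8: P(8, 15) = 645 and P(8, 16) = 736; 715 is not s-gonal.
s = 11: P(11, 13) = 715. ✓
Hits: s ∈ {5, 11} → 2.

2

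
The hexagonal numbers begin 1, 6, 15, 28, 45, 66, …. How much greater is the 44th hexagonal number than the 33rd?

44·(2·44 − 1) = 3828 and 33·(2·33 − 1) = 2145.
Difference: 3828 − 2145 = 1683.

1683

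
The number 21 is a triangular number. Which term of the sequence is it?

6

Set n(n+1)/2 = 21, giving n² + n − 42 = 0.
The discriminant is 1 + 8·21 = 169, and √169 = 13.
So n = (-1 + 13) / 2 = 12/2 = 6.
Check: 6·7/2 = 21. ✓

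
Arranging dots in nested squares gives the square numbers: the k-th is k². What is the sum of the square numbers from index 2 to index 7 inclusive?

Σ_{i=2}^{7} i² = 140 − 1 = 139.

139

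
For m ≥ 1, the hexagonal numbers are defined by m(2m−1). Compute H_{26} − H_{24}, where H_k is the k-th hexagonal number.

198

26·(2·26 − 1) = 1326 and 24·(2·24 − 1) = 1128.
Difference: 1326 − 1128 = 198.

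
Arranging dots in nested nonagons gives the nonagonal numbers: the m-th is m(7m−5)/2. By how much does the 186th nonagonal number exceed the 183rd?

186·(7·186 − 5)/2 = 120621 and 183·(7·183 − 5)/2 = 116754.
Difference: 120621 − 116754 = 3867.

3867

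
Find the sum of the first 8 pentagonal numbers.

288

Σ i(3i−1)/2 = (3Σi² − Σi) / 2 over i = 1..8.
Σi = 36 and Σi² = 204.
(3·204 − 1·36) / 2 = 576/2 = 288.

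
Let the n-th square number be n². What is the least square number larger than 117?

121

Solve n² > 117 for integer n.
The largest n with value ≤ 117 is 10 (since 100 ≤ 117 < 121), so the first above is n = 11, value 121.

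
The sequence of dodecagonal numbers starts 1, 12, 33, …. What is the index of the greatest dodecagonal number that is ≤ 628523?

Solve n(5n−4) ≤ 628523 for integer n.
n = 354 gives 625164 ≤ 628523, while n = 355 gives 628705 > 628523; so the answer is index 354.

354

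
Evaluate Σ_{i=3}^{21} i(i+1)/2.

Σ i(i+1)/2 = (Σi² + Σi) / 2 over i = 3..21.
Σi = 231 − 3 = 228 and Σi² = 3311 − 5 = 3306.
(1·3306 + 1·228) / 2 = 3534/2 = 1767.

1767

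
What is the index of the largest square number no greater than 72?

Solve n² ≤ 72 for integer n.
n = 8 gives 64 ≤ 72, while n = 9 gives 81 > 72; so the answer is index 8.

8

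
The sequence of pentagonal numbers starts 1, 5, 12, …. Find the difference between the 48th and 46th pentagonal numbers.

48·(3·48 − 1)/2 = 3432 and 46·(3·46 − 1)/2 = 3151.
Difference: 3432 − 3151 = 281.

281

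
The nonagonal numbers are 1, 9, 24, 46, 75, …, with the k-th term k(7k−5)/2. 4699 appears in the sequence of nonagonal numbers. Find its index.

Set n(7n−5)/2 = 4699, giving 7n² − 5n − 9398 = 0.
The discriminant is 25 + 56·4699 = 263169, and √263169 = 513.
So n = (5 + 513) / 14 = 518/14 = 37.
Check: 37·(7·37 − 5)/2 = 4699. ✓

37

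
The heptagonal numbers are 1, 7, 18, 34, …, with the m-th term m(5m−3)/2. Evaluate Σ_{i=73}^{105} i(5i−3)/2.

656557

Σ i(5i−3)/2 = (5Σi² − 3Σi) / 2 over i = 73..105.
Σi = 5565 − 2628 = 2937 and Σi² = 391405 − 127020 = 264385.
(5·264385 − 3·2937) / 2 = 1313114/2 = 656557.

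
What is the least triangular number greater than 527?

528

Solve n(n+1)/2 > 527 for integer n.
The largest n with value ≤ 527 is 31 (since 496 ≤ 527 < 528), so the first above is n = 32, value 528.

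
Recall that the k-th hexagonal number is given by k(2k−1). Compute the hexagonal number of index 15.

15·(2·15 − 1) = 15·29 = 435.

435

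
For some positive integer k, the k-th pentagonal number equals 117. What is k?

9

Set n(3n−1)/2 = 117, giving 3n² − n − 234 = 0.
The discriminant is 1 + 24·117 = 2809, and √2809 = 53.
So n = (1 + 53) / 6 = 54/6 = 9.
Check: 9·(3·9 − 1)/2 = 117. ✓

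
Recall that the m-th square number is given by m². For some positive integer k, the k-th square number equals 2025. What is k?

45

We need n² = 2025, so n = √2025 = 45.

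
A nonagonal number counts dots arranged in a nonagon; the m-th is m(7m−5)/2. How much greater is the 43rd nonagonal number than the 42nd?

Consecutive nonagonal numbers differ by 7n − 6: here 7·43 − 6 = 295.

295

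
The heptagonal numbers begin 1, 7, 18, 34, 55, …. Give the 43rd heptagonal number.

4558

The 43rd heptagonal number is n(5n−3)/2 with n = 43.
43·(5·43 − 3)/2 = 43·212/2 = 43·106 = 4558.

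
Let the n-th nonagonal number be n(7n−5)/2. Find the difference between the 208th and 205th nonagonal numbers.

4329

208·(7·208 − 5)/2 = 150904 and 205·(7·205 − 5)/2 = 146575.
Difference: 150904 − 146575 = 4329.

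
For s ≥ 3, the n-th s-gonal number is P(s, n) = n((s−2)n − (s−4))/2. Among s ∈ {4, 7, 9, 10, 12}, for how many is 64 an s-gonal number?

2

s = 4: P(4, 8) = 64. ✓
s = 7: P(7, 5) = 55 and P(7, 6) = 81; 64 is not s-gonal.
s = 9: P(9, 4) = 46 and P(9, 5) = 75; 64 is not s-gonal.
s = 10: P(10, 4) = 52 and P(10, 5) = 85; 64 is not s-gonal.
s = 12: P(12, 4) = 64. ✓
Hits: s ∈ {4, 12} → 2.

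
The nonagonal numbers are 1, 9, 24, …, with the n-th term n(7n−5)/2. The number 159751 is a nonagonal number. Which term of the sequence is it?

Set n(7n−5)/2 = 159751, giving 7n² − 5n − 319502 = 0.
The discriminant is 25 + 56·159751 = 8946081, and √8946081 = 2991.
So n = (5 + 2991) / 14 = 2996/14 = 214.
Check: 214·(7·214 − 5)/2 = 159751. ✓

214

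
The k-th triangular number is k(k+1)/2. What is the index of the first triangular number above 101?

14

Solve n(n+1)/2 > 101 for integer n.
The largest n with value ≤ 101 is 13 (since 91 ≤ 101 < 105), so the first above is n = 14, value 105.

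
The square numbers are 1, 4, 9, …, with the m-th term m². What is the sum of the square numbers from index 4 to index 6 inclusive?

77

Σ_{i=4}^{6} i² = 91 − 14 = 77.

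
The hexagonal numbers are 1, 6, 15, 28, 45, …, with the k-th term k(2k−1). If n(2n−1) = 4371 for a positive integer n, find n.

Set n(2n−1) = 4371, giving 2n² − n − 4371 = 0.
The discriminant is 1 + 8·4371 = 34969, and √34969 = 187.
So n = (1 + 187) / 4 = 188/4 = 47.
Check: 47·(2·47 − 1) = 4371. ✓

47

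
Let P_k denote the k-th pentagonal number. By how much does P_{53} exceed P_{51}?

53·(3·53 − 1)/2 = 4187 and 51·(3·51 − 1)/2 = 3876.
Difference: 4187 − 3876 = 311.

311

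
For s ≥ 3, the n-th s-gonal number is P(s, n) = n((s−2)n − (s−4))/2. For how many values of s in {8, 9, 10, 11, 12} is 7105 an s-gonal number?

s = 8: P(8, 49) = 7105. ✓
s = 9: P(9, 45) = 6975 and P(9, 46) = 7291; 7105 is not s-gonal.
s = 10: P(10, 42) = 6930 and P(10, 43) = 7267; 7105 is not s-gonal.
s = 11: P(11, 40) = 7060 and P(11, 41) = 7421; 7105 is not s-gonal.
s = 12: P(12, 38) = 7068 and P(12, 39) = 7449; 7105 is not s-gonal.
Hits: s ∈ {8} → 1.

1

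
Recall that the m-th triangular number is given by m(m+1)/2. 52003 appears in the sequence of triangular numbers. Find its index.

322

Set n(n+1)/2 = 52003, giving n² + n − 104006 = 0.
The discriminant is 1 + 8·52003 = 416025, and √416025 = 645.
So n = (-1 + 645) / 2 = 644/2 = 322.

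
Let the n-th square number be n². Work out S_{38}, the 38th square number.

The 38th square number is n² with n = 38.
38² = 1444.

1444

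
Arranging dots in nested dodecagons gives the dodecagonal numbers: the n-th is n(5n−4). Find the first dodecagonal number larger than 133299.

Solve n(5n−4) > 133299 for integer n.
The largest n with value ≤ 133299 is 163 (since 132193 ≤ 133299 < 133824), so the first above is n = 164, value 133824.

133824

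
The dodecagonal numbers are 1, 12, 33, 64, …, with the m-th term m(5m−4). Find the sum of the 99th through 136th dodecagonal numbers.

2628175

Σ i(5i−4) = 5Σi² − 4Σi over i = 99..136.
Σi = 9316 − 4851 = 4465 and Σi² = 847756 − 318549 = 529207.
5·529207 − 4·4465 = 2628175.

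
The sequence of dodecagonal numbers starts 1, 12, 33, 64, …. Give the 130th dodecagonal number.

83980

The 130th dodecagonal number is n(5n−4) with n = 130.
130·(5·130 − 4) = 130·646 = 83980.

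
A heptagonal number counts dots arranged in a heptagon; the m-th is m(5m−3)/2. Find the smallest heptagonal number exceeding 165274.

Solve n(5n−3)/2 > 165274 for integer n.
The largest n with value ≤ 165274 is 257 (since 164737 ≤ 165274 < 166023), so the first above is n = 258, value 166023.

166023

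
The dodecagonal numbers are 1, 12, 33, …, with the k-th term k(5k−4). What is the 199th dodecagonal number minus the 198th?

1981

Consecutive dodecagonal numbers differ by 10n − 9: here 10·199 − 9 = 1981.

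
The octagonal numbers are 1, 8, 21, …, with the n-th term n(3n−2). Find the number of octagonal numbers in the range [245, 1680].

15

The n-th octagonal number is n(3n−2).
Smallest index with value ≥ 245: n = 10 (giving 280).
Largest index with value ≤ 1680: n = 24 (giving 1680).
Indices 10 through 24: 15 terms.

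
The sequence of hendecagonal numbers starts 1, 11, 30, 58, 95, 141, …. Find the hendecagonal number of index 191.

163496

The 191st hendecagonal number is n(9n−7)/2 with n = 191.
191·(9·191 − 7)/2 = 191·1712/2 = 191·856 = 163496.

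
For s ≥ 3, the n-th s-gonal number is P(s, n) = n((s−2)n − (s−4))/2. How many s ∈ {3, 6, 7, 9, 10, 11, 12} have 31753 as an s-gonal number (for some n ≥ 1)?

1

s = 3: P(3, 251) = 31626 and P(3, 252) = 31878; 31753 is not s-gonal.
s = 6: P(6, 126) = 31626 and P(6, 127) = 32131; 31753 is not s-gonal.
s = 7: P(7, 113) = 31753. ✓
s = 9: P(9, 95) = 31350 and P(9, 96) = 32016; 31753 is not s-gonal.
s = 10: P(10, 89) = 31417 and P(10, 90) = 32130; 31753 is not s-gonal.
s = 11: P(11, 84) = 31458 and P(11, 85) = 32215; 31753 is not s-gonal.
s = 12: P(12, 80) = 31680 and P(12, 81) = 32481; 31753 is not s-gonal.
Hits: s ∈ {7} → 1.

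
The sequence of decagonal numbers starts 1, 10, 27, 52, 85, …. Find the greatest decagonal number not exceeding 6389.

Solve n(4n−3) ≤ 6389 for integer n.
n = 40 gives 6280 ≤ 6389, while n = 41 gives 6601 > 6389; so the answer is 6280.

6280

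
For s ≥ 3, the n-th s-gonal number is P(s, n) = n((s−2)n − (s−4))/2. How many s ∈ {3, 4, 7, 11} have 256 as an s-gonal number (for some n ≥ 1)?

1

s = 3: P(3, 22) = 253 and P(3, 23) = 276; 256 is not s-gonal.
s = 4: P(4, 16) = 256. ✓
s = 7: P(7, 10) = 235 and P(7, 11) = 286; 256 is not s-gonal.
s = 11: P(11, 7) = 196 and P(11, 8) = 260; 256 is not s-gonal.
Hits: s ∈ {4} → 1.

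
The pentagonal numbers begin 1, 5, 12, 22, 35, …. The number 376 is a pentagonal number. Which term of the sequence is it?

Set n(3n−1)/2 = 376, giving 3n² − n − 752 = 0.
The discriminant is 1 + 24·376 = 9025, and √9025 = 95.
So n = (1 + 95) / 6 = 96/6 = 16.
Check: 16·(3·16 − 1)/2 = 376. ✓

16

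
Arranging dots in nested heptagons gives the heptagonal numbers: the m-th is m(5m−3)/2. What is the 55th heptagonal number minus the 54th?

Consecutive heptagonal numbers differ by 5n − 4: here 5·55 − 4 = 271.

271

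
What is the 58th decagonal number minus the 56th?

58·(4·58 − 3) = 13282 and 56·(4·56 − 3) = 12376.
Difference: 13282 − 12376 = 906.

906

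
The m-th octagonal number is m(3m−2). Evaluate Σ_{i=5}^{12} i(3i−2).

1724

Σ i(3i−2) = 3Σi² − 2Σi over i = 5..12.
Σi = 78 − 10 = 68 and Σi² = 650 − 30 = 620.
3·620 − 2·68 = 1724.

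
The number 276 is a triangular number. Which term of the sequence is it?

Set n(n+1)/2 = 276, giving n² + n − 552 = 0.
So n = (-1 + 47) / 2 = 46/2 = 23.

23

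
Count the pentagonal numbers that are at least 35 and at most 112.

4

The n-th pentagonal number is n(3n−1)/2.
Smallest index with value ≥ 35: n = 5 (giving 35).
Largest index with value ≤ 112: n = 8 (giving 92).
Indices 5 through 8: 4 terms.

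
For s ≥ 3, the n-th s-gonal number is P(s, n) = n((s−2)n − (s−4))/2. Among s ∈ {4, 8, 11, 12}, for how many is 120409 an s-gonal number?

1

s = 4: P(4, 347) = 120409. ✓
s = 8: P(8, 200) = 119600 and P(8, 201) = 120801; 120409 is not s-gonal.
s = 11: P(11, 163) = 118990 and P(11, 164) = 120458; 120409 is not s-gonal.
s = 12: P(12, 155) = 119505 and P(12, 156) = 121056; 120409 is not s-gonal.
Hits: s ∈ {4} → 1.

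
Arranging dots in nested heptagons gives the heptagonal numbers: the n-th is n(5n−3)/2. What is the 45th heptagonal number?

4995

The 45th heptagonal number is n(5n−3)/2 with n = 45.
45·(5·45 − 3)/2 = 45·222/2 = 45·111 = 4995.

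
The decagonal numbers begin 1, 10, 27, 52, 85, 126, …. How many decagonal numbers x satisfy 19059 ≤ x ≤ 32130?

21

The n-th decagonal number is n(4n−3).
Smallest index with value ≥ 19059: n = 70 (giving 19390).
Largest index with value ≤ 32130: n = 90 (giving 32130).
Indices 70 through 90: 21 terms.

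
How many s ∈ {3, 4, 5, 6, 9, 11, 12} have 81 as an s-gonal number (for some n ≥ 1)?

s = 3: P(3, 12) = 78 and P(3, 13) = 91; 81 is not s-gonal.
s = 4: P(4, 9) = 81. ✓
s = 5: P(5, 7) = 70 and P(5, 8) = 92; 81 is not s-gonal.
s = 6: P(6, 6) = 66 and P(6, 7) = 91; 81 is not s-gonal.
s = 9: P(9, 5) = 75 and P(9, 6) = 111; 81 is not s-gonal.
s = 11: P(11, 4) = 58 and P(11, 5) = 95; 81 is not s-gonal.
s = 12: P(12, 4) = 64 and P(12, 5) = 105; 81 is not s-gonal.
Hits: s ∈ {4} → 1.

1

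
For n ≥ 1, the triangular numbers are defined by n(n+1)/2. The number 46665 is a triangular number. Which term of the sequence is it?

305

Set n(n+1)/2 = 46665, giving n² + n − 93330 = 0.
So n = (-1 + 611) / 2 = 610/2 = 305.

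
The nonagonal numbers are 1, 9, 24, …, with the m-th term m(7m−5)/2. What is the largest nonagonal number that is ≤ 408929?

Solve n(7n−5)/2 ≤ 408929 for integer n.
n = 342 gives 408519 ≤ 408929, while n = 343 gives 410914 > 408929; so the answer is 408519.

408519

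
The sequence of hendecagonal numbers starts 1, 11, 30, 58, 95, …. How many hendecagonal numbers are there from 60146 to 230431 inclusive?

The n-th hendecagonal number is n(9n−7)/2.
Smallest index with value ≥ 60146: n = 116 (giving 60146).
Largest index with value ≤ 230431: n = 226 (giving 229051).
Indices 116 through 226: 111 terms.

111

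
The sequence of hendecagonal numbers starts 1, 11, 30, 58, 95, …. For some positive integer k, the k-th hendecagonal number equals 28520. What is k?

Set n(9n−7)/2 = 28520, giving 9n² − 7n − 57040 = 0.
The discriminant is 49 + 72·28520 = 2053489, and √2053489 = 1433.
So n = (7 + 1433) / 18 = 1440/18 = 80.

80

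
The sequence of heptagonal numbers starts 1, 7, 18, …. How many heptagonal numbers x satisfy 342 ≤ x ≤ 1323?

12

The n-th heptagonal number is n(5n−3)/2.
Smallest index with value ≥ 342: n = 12 (giving 342).
Largest index with value ≤ 1323: n = 23 (giving 1288).
Indices 12 through 23: 12 terms.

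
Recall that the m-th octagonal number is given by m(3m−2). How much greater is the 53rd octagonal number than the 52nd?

313

Consecutive octagonal numbers differ by 6n − 5: here 6·53 − 5 = 313.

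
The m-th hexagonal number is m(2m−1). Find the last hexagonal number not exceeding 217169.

Solve n(2n−1) ≤ 217169 for integer n.
n = 329 gives 216153 ≤ 217169, while n = 330 gives 217470 > 217169; so the answer is 216153.

216153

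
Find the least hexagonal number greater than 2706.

2850

Solve n(2n−1) > 2706 for integer n.
The largest n with value ≤ 2706 is 37 (since 2701 ≤ 2706 < 2850), so the first above is n = 38, value 2850.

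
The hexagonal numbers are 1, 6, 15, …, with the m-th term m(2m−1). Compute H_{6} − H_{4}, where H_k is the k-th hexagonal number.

6·(2·6 − 1) = 66 and 4·(2·4 − 1) = 28.
Difference: 66 − 28 = 38.

38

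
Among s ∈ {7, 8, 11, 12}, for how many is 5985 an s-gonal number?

s = 7: P(7, 49) = 5929 and P(7, 50) = 6175; 5985 is not s-gonal.
s = 8: P(8, 45) = 5985. ✓
s = 11: P(11, 36) = 5706 and P(11, 37) = 6031; 5985 is not s-gonal.
s = 12: P(12, 35) = 5985. ✓
Hits: s ∈ {8, 12} → 2.

2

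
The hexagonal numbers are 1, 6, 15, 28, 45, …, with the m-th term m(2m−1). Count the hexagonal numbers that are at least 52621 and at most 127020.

The n-th hexagonal number is n(2n−1).
Smallest index with value ≥ 52621: n = 163 (giving 52975).
Largest index with value ≤ 127020: n = 252 (giving 126756).
Indices 163 through 252: 90 terms.

90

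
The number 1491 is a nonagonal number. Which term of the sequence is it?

Set n(7n−5)/2 = 1491, giving 7n² − 5n − 2982 = 0.
So n = (5 + 289) / 14 = 294/14 = 21.

21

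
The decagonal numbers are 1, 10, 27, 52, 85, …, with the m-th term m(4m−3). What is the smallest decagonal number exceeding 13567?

13747

Solve n(4n−3) > 13567 for integer n.
The largest n with value ≤ 13567 is 58 (since 13282 ≤ 13567 < 13747), so the first above is n = 59, value 13747.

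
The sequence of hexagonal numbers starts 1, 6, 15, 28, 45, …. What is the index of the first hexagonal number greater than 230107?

Solve n(2n−1) > 230107 for integer n.
The largest n with value ≤ 230107 is 339 (since 229503 ≤ 230107 < 230860), so the first above is n = 340, value 230860.

340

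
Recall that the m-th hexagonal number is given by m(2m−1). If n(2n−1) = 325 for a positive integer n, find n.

13

Set n(2n−1) = 325, giving 2n² − n − 325 = 0.
The discriminant is 1 + 8·325 = 2601, and √2601 = 51.
So n = (1 + 51) / 4 = 52/4 = 13.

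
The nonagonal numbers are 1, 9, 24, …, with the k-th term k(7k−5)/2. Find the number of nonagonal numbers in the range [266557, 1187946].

306

The n-th nonagonal number is n(7n−5)/2.
Smallest index with value ≥ 266557: n = 277 (giving 267859).
Largest index with value ≤ 1187946: n = 582 (giving 1184079).
Indices 277 through 582: 306 terms.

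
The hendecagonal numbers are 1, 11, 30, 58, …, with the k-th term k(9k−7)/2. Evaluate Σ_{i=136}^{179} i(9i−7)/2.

4919310

Σ i(9i−7)/2 = (9Σi² − 7Σi) / 2 over i = 136..179.
Σi = 16110 − 9180 = 6930 and Σi² = 1927830 − 829260 = 1098570.
(9·1098570 − 7·6930) / 2 = 9838620/2 = 4919310.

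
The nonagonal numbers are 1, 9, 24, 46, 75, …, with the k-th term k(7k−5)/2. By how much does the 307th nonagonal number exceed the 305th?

4279

307·(7·307 − 5)/2 = 329104 and 305·(7·305 − 5)/2 = 324825.
Difference: 329104 − 324825 = 4279.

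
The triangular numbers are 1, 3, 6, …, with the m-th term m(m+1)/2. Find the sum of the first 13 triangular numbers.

Σ i(i+1)/2 = (Σi² + Σi) / 2 over i = 1..13.
Σi = 91 and Σi² = 819.
(1·819 + 1·91) / 2 = 910/2 = 455.

455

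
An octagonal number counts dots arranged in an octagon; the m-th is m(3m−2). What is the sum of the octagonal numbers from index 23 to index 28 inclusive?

Σ i(3i−2) = 3Σi² − 2Σi over i = 23..28.
Σi = 406 − 253 = 153 and Σi² = 7714 − 3795 = 3919.
3·3919 − 2·153 = 11451.

11451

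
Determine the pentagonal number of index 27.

1080

The 27th pentagonal number is n(3n−1)/2 with n = 27.
27·(3·27 − 1)/2 = 27·80/2 = 27·40 = 1080.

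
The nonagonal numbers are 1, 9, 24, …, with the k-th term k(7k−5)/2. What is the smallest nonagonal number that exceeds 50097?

50100

Solve n(7n−5)/2 > 50097 for integer n.
The largest n with value ≤ 50097 is 119 (since 49266 ≤ 50097 < 50100), so the first above is n = 120, value 50100.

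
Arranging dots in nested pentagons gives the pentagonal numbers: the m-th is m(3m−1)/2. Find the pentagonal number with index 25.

25·(3·25 − 1)/2 = 25·74/2 = 25·37 = 925.

925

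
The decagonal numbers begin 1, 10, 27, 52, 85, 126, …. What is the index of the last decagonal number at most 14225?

60

Solve n(4n−3) ≤ 14225 for integer n.
n = 60 gives 14220 ≤ 14225, while n = 61 gives 14701 > 14225; so the answer is index 60.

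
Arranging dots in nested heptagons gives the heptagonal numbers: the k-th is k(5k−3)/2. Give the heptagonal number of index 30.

2205

30·(5·30 − 3)/2 = 30·147/2 = 2205.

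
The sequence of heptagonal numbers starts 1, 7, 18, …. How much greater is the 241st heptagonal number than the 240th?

Consecutive heptagonal numbers differ by 5n − 4: here 5·241 − 4 = 1201.

1201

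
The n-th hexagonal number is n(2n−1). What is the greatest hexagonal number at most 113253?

113050

Solve n(2n−1) ≤ 113253 for integer n.
n = 238 gives 113050 ≤ 113253, while n = 239 gives 114003 > 113253; so the answer is 113050.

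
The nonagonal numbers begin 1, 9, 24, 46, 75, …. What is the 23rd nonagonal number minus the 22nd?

155

Consecutive nonagonal numbers differ by 7n − 6: here 7·23 − 6 = 155.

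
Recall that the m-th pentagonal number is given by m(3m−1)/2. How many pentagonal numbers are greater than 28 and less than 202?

The n-th pentagonal number is n(3n−1)/2.
Smallest index with value > 28: n = 5 (giving 35).
Largest index with value < 202: n = 11 (giving 176).
Indices 5 through 11: 7 terms.

7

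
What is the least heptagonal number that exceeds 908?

970

Solve n(5n−3)/2 > 908 for integer n.
The largest n with value ≤ 908 is 19 (since 874 ≤ 908 < 970), so the first above is n = 20, value 970.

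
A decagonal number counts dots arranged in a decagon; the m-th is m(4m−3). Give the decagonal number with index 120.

120·(4·120 − 3) = 120·477 = 57240.

57240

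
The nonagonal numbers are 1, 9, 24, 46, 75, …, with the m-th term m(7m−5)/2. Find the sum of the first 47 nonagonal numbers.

Σ i(7i−5)/2 = (7Σi² − 5Σi) / 2 over i = 1..47.
Σi = 1128 and Σi² = 35720.
(7·35720 − 5·1128) / 2 = 244400/2 = 122200.

122200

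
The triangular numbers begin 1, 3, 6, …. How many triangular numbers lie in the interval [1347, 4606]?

The n-th triangular number is n(n+1)/2.
Smallest index with value ≥ 1347: n = 52 (giving 1378).
Largest index with value ≤ 4606: n = 95 (giving 4560).
Indices 52 through 95: 44 terms.

44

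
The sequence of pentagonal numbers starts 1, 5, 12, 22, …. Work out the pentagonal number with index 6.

51

6·(3·6 − 1)/2 = 6·17/2 = 51.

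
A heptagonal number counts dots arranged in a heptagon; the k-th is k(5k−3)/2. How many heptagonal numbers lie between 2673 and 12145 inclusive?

38

The n-th heptagonal number is n(5n−3)/2.
Smallest index with value ≥ 2673: n = 33 (giving 2673).
Largest index with value ≤ 12145: n = 70 (giving 12145).
Indices 33 through 70: 38 terms.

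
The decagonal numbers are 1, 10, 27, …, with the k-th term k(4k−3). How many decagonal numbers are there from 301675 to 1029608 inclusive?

233

The n-th decagonal number is n(4n−3).
Smallest index with value ≥ 301675: n = 275 (giving 301675).
Largest index with value ≤ 1029608: n = 507 (giving 1026675).
Indices 275 through 507: 233 terms.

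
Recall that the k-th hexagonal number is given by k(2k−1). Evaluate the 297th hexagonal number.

176121

The 297th hexagonal number is n(2n−1) with n = 297.
297·(2·297 − 1) = 297·593 = 176121.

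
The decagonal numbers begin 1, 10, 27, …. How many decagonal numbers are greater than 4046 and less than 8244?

The n-th decagonal number is n(4n−3).
Smallest index with value > 4046: n = 33 (giving 4257).
Largest index with value < 8244: n = 45 (giving 7965).
Indices 33 through 45: 13 terms.

13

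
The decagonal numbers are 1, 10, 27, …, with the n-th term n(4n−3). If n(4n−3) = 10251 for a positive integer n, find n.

51

Set n(4n−3) = 10251, giving 4n² − 3n − 10251 = 0.
The discriminant is 9 + 16·10251 = 164025, and √164025 = 405.
So n = (3 + 405) / 8 = 408/8 = 51.
Check: 51·(4·51 − 3) = 10251. ✓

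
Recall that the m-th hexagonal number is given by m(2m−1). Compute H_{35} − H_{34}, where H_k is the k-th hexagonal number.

Consecutive hexagonal numbers differ by 4n − 3: here 4·35 − 3 = 137.

137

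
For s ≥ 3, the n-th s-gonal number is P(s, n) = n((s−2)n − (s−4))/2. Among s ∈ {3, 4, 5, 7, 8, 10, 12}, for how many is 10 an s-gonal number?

2

s = 3: P(3, 4) = 10. ✓
s = 4: P(4, 3) = 9 and P(4, 4) = 16; 10 is not s-gonal.
s = 5: P(5, 2) = 5 and P(5, 3) = 12; 10 is not s-gonal.
s = 7: P(7, 2) = 7 and P(7, 3) = 18; 10 is not s-gonal.
s = 8: P(8, 2) = 8 and P(8, 3) = 21; 10 is not s-gonal.
s = 10: P(10, 2) = 10. ✓
s = 12: P(12, 1) = 1 and P(12, 2) = 12; 10 is not s-gonal.
Hits: s ∈ {3, 10} → 2.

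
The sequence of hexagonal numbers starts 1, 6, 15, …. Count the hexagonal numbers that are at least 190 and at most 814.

The n-th hexagonal number is n(2n−1).
Smallest index with value ≥ 190: n = 10 (giving 190).
Largest index with value ≤ 814: n = 20 (giving 780).
Indices 10 through 20: 11 terms.

11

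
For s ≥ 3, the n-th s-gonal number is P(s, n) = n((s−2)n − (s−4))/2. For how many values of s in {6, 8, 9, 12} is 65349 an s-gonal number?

s = 6: P(6, 181) = 65341 and P(6, 182) = 66066; 65349 is not s-gonal.
s = 8: P(8, 147) = 64533 and P(8, 148) = 65416; 65349 is not s-gonal.
s = 9: P(9, 137) = 65349. ✓
s = 12: P(12, 114) = 64524 and P(12, 115) = 65665; 65349 is not s-gonal.
Hits: s ∈ {9} → 1.

1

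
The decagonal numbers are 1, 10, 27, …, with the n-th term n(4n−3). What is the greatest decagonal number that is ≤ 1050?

Solve n(4n−3) ≤ 1050 for integer n.
n = 16 gives 976 ≤ 1050, while n = 17 gives 1105 > 1050; so the answer is 976.

976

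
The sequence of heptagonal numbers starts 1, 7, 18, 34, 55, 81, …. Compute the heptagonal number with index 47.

5452

The 47th heptagonal number is n(5n−3)/2 with n = 47.
47·(5·47 − 3)/2 = 47·232/2 = 47·116 = 5452.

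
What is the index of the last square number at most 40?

6

Solve n² ≤ 40 for integer n.
n = 6 gives 36 ≤ 40, while n = 7 gives 49 > 40; so the answer is index 6.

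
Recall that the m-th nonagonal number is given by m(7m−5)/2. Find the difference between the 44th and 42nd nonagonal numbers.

44·(7·44 − 5)/2 = 6666 and 42·(7·42 − 5)/2 = 6069.
Difference: 6666 − 6069 = 597.

597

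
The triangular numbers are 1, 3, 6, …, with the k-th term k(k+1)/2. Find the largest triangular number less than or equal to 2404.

Solve n(n+1)/2 ≤ 2404 for integer n.
n = 68 gives 2346 ≤ 2404, while n = 69 gives 2415 > 2404; so the answer is 2346.

2346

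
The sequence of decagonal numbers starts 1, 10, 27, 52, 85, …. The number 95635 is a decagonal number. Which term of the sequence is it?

Set n(4n−3) = 95635, giving 4n² − 3n − 95635 = 0.
So n = (3 + 1237) / 8 = 1240/8 = 155.
Check: 155·(4·155 − 3) = 95635. ✓

155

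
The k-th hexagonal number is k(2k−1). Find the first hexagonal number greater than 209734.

Solve n(2n−1) > 209734 for integer n.
The largest n with value ≤ 209734 is 324 (since 209628 ≤ 209734 < 210925), so the first above is n = 325, value 210925.

210925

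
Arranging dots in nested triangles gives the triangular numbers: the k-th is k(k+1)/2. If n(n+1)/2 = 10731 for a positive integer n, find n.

Set n(n+1)/2 = 10731, giving n² + n − 21462 = 0.
The discriminant is 1 + 8·10731 = 85849, and √85849 = 293.
So n = (-1 + 293) / 2 = 292/2 = 146.

146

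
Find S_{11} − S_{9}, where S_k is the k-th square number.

40

11² = 121 and 9² = 81.
Difference: 121 − 81 = 40.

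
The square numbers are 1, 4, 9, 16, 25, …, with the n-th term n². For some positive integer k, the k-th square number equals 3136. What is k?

56

We need n² = 3136, so n = √3136 = 56.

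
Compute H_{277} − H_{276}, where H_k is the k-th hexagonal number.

1105

Consecutive hexagonal numbers differ by 4n − 3: here 4·277 − 3 = 1105.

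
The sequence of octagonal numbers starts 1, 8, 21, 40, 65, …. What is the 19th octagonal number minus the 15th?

400

19·(3·19 − 2) = 1045 and 15·(3·15 − 2) = 645.
Difference: 1045 − 645 = 400.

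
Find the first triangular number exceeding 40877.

Solve n(n+1)/2 > 40877 for integer n.
The largest n with value ≤ 40877 is 285 (since 40755 ≤ 40877 < 41041), so the first above is n = 286, value 41041.

41041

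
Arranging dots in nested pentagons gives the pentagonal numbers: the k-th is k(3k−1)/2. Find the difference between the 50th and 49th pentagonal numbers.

148

Consecutive pentagonal numbers differ by 3n − 2: here 3·50 − 2 = 148.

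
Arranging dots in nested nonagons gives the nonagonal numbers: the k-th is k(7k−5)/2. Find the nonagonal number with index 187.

The 187th nonagonal number is n(7n−5)/2 with n = 187.
187·(7·187 − 5)/2 = 187·1304/2 = 187·652 = 121924.

121924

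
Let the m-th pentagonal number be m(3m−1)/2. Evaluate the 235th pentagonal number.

235·(3·235 − 1)/2 = 235·704/2 = 235·352 = 82720.

82720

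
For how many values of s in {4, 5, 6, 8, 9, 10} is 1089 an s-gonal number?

s = 4: P(4, 33) = 1089. ✓
s = 5: P(5, 27) = 1080 and P(5, 28) = 1162; 1089 is not s-gonal.
s = 6: P(6, 23) = 1035 and P(6, 24) = 1128; 1089 is not s-gonal.
s = 8: P(8, 19) = 1045 and P(8, 20) = 1160; 1089 is not s-gonal.
s = 9: P(9, 18) = 1089. ✓
s = 10: P(10, 16) = 976 and P(10, 17) = 1105; 1089 is not s-gonal.
Hits: s ∈ {4, 9} → 2.

2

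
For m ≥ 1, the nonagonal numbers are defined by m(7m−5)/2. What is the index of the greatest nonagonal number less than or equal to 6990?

45

Solve n(7n−5)/2 ≤ 6990 for integer n.
n = 45 gives 6975 ≤ 6990, while n = 46 gives 7291 > 6990; so the answer is index 45.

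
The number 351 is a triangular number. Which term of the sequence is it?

Set n(n+1)/2 = 351, giving n² + n − 702 = 0.
The discriminant is 1 + 8·351 = 2809, and √2809 = 53.
So n = (-1 + 53) / 2 = 52/2 = 26.

26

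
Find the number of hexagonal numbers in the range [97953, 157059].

The n-th hexagonal number is n(2n−1).
Smallest index with value ≥ 97953: n = 222 (giving 98346).
Largest index with value ≤ 157059: n = 280 (giving 156520).
Indices 222 through 280: 59 terms.

59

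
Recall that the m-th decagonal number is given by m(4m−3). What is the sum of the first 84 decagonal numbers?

Σ i(4i−3) = 4Σi² − 3Σi over i = 1..84.
Σi = 3570 and Σi² = 201110.
4·201110 − 3·3570 = 793730.

793730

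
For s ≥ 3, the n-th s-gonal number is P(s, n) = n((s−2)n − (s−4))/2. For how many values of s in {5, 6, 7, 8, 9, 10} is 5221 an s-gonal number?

1

s = 5: P(5, 59) = 5192 and P(5, 60) = 5370; 5221 is not s-gonal.
s = 6: P(6, 51) = 5151 and P(6, 52) = 5356; 5221 is not s-gonal.
s = 7: P(7, 46) = 5221. ✓
s = 8: P(8, 42) = 5208 and P(8, 43) = 5461; 5221 is not s-gonal.
s = 9: P(9, 38) = 4959 and P(9, 39) = 5226; 5221 is not s-gonal.
s = 10: P(10, 36) = 5076 and P(10, 37) = 5365; 5221 is not s-gonal.
Hits: s ∈ {7} → 1.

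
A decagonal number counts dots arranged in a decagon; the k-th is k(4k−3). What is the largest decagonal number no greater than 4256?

Solve n(4n−3) ≤ 4256 for integer n.
n = 32 gives 4000 ≤ 4256, while n = 33 gives 4257 > 4256; so the answer is 4000.

4000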